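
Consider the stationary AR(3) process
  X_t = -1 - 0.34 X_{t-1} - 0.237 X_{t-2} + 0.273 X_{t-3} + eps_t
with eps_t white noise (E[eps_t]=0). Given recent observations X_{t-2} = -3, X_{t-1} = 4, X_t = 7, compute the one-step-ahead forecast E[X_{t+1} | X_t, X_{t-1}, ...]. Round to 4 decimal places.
E[X_{t+1} \mid \mathcal F_t] = -5.1470

For an AR(p) model X_t = c + sum_i phi_i X_{t-i} + eps_t, the
one-step-ahead conditional mean is
  E[X_{t+1} | X_t, ...] = c + sum_i phi_i X_{t+1-i}.
Substitute known values:
  E[X_{t+1} | ...] = -1 + (-0.34) * (7) + (-0.237) * (4) + (0.273) * (-3)
                   = -5.1470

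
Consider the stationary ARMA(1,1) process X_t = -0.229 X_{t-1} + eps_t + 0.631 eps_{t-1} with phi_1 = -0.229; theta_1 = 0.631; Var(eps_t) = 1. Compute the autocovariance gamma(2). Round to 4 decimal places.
\gamma(2) = -0.0831

Multiply the model equation by X_{t-k} and take expectations. With theta_0 = psi_0 = 1 and psi_j the MA(infinity) weights, this gives
  gamma(k) - sum_i phi_i gamma(k-i) = c_k,
  c_k = sigma^2 * sum_{j=k..q} theta_j psi_{j-k}   (c_k = 0 for k > q),
using gamma(-m) = gamma(m).
psi-weights needed (psi_j = theta_j + sum_i phi_i psi_{j-i}):
  psi_1 = theta_1 + phi_1 = 0.631 + (-0.229) = 0.402
Right-hand sides:
  c_0 = sigma^2 (1 + theta_1 psi_1) = 1 * (1 + (0.631)(0.402)) = 1 * 1.253662 = 1.253662
  c_1 = sigma^2 theta_1 = 1 * (0.631) = 0.631
  c_2 = 0
Equations for k = 0 and k = 1 (AR order 1):
  gamma(0) = phi_1 gamma(1) + c_0
  gamma(1) = phi_1 gamma(0) + c_1
Substituting the second into the first: gamma(0) (1 - phi_1^2) = c_0 + phi_1 c_1, so
  gamma(0) = (c_0 + phi_1 c_1) / (1 - phi_1^2) = (1.253662 + (-0.229)(0.631)) / (1 - (-0.229)^2) = 1.109163 / 0.947559 = 1.170548.
  gamma(1) = phi_1 gamma(0) + c_1 = (-0.229)(1.170548) + (0.631) = 0.362945.
For k = 2 (> q): gamma(2) = phi_1 gamma(1) = (-0.229)(0.362945) = -0.083114.
Therefore gamma(2) = -0.0831 (to 4 decimal places).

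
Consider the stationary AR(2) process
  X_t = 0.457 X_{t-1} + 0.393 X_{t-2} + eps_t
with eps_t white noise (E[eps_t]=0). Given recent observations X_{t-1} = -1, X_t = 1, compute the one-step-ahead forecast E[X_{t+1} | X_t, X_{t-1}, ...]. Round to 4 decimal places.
E[X_{t+1} \mid \mathcal F_t] = 0.0640

For an AR(p) model X_t = c + sum_i phi_i X_{t-i} + eps_t, the
one-step-ahead conditional mean is
  E[X_{t+1} | X_t, ...] = c + sum_i phi_i X_{t+1-i}.
Substitute known values:
  E[X_{t+1} | ...] = (0.457) * (1) + (0.393) * (-1)
                   = 0.0640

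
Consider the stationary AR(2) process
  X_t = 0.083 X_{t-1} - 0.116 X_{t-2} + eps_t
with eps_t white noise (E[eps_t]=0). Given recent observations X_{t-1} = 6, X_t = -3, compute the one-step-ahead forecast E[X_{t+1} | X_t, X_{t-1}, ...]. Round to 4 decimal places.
E[X_{t+1} \mid \mathcal F_t] = -0.9450

For an AR(p) model X_t = c + sum_i phi_i X_{t-i} + eps_t, the
one-step-ahead conditional mean is
  E[X_{t+1} | X_t, ...] = c + sum_i phi_i X_{t+1-i}.
Substitute known values:
  E[X_{t+1} | ...] = (0.083) * (-3) + (-0.116) * (6)
                   = -0.9450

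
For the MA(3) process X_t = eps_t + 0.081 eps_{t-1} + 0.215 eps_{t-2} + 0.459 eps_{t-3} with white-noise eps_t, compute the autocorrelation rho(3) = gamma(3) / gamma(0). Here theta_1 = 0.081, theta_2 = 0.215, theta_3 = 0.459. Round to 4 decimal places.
\rho(3) = 0.3633

For an MA(q) process with theta_0 = 1, the autocovariance is
  gamma(k) = sigma^2 * sum_{i=0..q-k} theta_i * theta_{i+k},
and rho(k) = gamma(k) / gamma(0). Sigma^2 cancels.
  numerator   = (1)*(0.459) = 0.459.
  denominator = (1)^2 + (0.081)^2 + (0.215)^2 + (0.459)^2 = 1.263467.
  rho(3) = 0.459 / 1.263467 = 0.3633.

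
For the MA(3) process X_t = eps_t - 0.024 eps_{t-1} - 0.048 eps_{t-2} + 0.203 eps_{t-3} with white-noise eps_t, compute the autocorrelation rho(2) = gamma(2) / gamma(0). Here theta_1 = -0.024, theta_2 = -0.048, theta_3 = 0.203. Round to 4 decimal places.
\rho(2) = -0.0506

For an MA(q) process with theta_0 = 1, the autocovariance is
  gamma(k) = sigma^2 * sum_{i=0..q-k} theta_i * theta_{i+k},
and rho(k) = gamma(k) / gamma(0). Sigma^2 cancels.
  numerator   = (1)*(-0.048) + (-0.024)*(0.203) = -0.052872.
  denominator = (1)^2 + (-0.024)^2 + (-0.048)^2 + (0.203)^2 = 1.044089.
  rho(2) = -0.052872 / 1.044089 = -0.0506.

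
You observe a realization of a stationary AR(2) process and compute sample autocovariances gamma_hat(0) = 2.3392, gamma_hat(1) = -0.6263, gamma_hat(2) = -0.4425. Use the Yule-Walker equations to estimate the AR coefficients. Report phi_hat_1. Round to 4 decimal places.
\hat\phi_{1} = -0.3430

The Yule-Walker equations for an AR(p) process read, in matrix form,
  Gamma_p phi = r_p,   with   (Gamma_p)_{ij} = gamma(|i - j|),
                       (r_p)_i = gamma(i),   i,j = 1..p.
Substitute the sample gammas (Toeplitz matrix and right-hand side of size 2):
  Gamma_p = [[2.3392, -0.6263], [-0.6263, 2.3392]]
  r_p     = [-0.6263, -0.4425]
Written out:
  2.3392 phi_1 - 0.6263 phi_2 = -0.6263
  -0.6263 phi_1 + 2.3392 phi_2 = -0.4425
Solve by Cramer's rule:
  det = gamma(0)^2 - gamma(1)^2 = (2.3392)^2 - (-0.6263)^2 = 5.47185664 - 0.39225169 = 5.07960495
  phi_hat_1 = [gamma(1) gamma(0) - gamma(1) gamma(2)] / det = [(-0.6263)(2.3392) - (-0.6263)(-0.4425)] / 5.07960495 = -1.74217871 / 5.07960495 = -0.343
  phi_hat_2 = [gamma(0) gamma(2) - gamma(1)^2] / det = [(2.3392)(-0.4425) - (-0.6263)^2] / 5.07960495 = -1.42734769 / 5.07960495 = -0.281
So phi_hat = [-0.3430, -0.2810].
Therefore phi_hat_1 = -0.3430.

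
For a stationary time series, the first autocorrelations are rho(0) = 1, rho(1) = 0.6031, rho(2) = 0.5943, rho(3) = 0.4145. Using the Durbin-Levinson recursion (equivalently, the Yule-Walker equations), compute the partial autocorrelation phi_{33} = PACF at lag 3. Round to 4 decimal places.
\phi_{33} = -0.0590

The PACF at lag k is phi_{kk}, the last component of the solution
to the Yule-Walker system G_k phi = r_k where
  (G_k)_{ij} = rho(|i - j|), (r_k)_i = rho(i), i,j = 1..k.
Equivalently, Durbin-Levinson gives phi_{kk} iteratively:
  phi_{11} = rho(1)
  phi_{kk} = [rho(k) - sum_{j=1..k-1} phi_{k-1,j} rho(k-j)]
            / [1 - sum_{j=1..k-1} phi_{k-1,j} rho(j)],
  phi_{k,j} = phi_{k-1,j} - phi_{kk} phi_{k-1,k-j},  j = 1..k-1.
Step k = 1:
  phi_11 = rho(1) = 0.6031.
Step k = 2:
  phi_22 = [rho(2) - phi_11 rho(1)] / [1 - phi_11 rho(1)] = [0.5943 - (0.6031)(0.6031)] / [1 - (0.6031)(0.6031)]
         = 0.23057039 / 0.63627039 = 0.362378.
  Update: phi_21 = phi_11 - phi_22 phi_11 = 0.6031 - (0.362378)(0.6031) = 0.38455.
Step k = 3:
  phi_33 = [rho(3) - phi_21 rho(2) - phi_22 rho(1)] / [1 - phi_21 rho(1) - phi_22 rho(2)]
    numerator   = 0.4145 - (0.38455)(0.5943) - (0.362378)(0.6031) = -0.03258813
    denominator = 1 - (0.38455)(0.6031) - (0.362378)(0.5943) = 0.55271675
  phi_33 = -0.03258813 / 0.55271675 = -0.059.
Therefore phi_{33} = -0.0590.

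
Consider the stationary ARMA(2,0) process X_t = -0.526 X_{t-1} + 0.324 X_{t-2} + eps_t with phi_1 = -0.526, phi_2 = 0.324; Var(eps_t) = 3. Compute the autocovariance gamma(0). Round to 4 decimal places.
\gamma(0) = 8.4954

Multiply the model equation by X_{t-k} and take expectations. With theta_0 = psi_0 = 1 and psi_j the MA(infinity) weights, this gives
  gamma(k) - sum_i phi_i gamma(k-i) = c_k,
  c_k = sigma^2 * sum_{j=k..q} theta_j psi_{j-k}   (c_k = 0 for k > q),
using gamma(-m) = gamma(m).
Pure AR (q = 0): c_0 = sigma^2 = 3, c_k = 0 for k >= 1.
Equations for k = 0, 1, 2 (AR order 2, c_2 = 0):
  (E0) gamma(0) = phi_1 gamma(1) + phi_2 gamma(2) + c_0
  (E1) gamma(1) = phi_1 gamma(0) + phi_2 gamma(1) + c_1
  (E2) gamma(2) = phi_1 gamma(1) + phi_2 gamma(0)
From (E1): gamma(1) = A gamma(0) + B with
  A = phi_1 / (1 - phi_2) = -0.526 / 0.676 = -0.778107,   B = c_1 / (1 - phi_2) = 0 / 0.676 = 0.
Insert (E2) into (E0): gamma(0) (1 - phi_2^2) = phi_1 (1 + phi_2) gamma(1) + c_0.
  phi_1 (1 + phi_2) = (-0.526)(1.324) = -0.696424,   1 - phi_2^2 = 0.895024.
Replace gamma(1) by A gamma(0) + B and collect gamma(0):
  gamma(0) [0.895024 - (-0.696424)(-0.778107)] = c_0 = 3
  gamma(0) * 0.353132 = 3
  gamma(0) = 3 / 0.353132 = 8.495408.
Therefore gamma(0) = 8.4954 (to 4 decimal places).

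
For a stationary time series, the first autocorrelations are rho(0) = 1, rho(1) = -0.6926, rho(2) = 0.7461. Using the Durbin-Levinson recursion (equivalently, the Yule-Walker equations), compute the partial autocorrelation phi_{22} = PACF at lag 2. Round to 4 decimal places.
\phi_{22} = 0.5120

The PACF at lag k is phi_{kk}, the last component of the solution
to the Yule-Walker system G_k phi = r_k where
  (G_k)_{ij} = rho(|i - j|), (r_k)_i = rho(i), i,j = 1..k.
Equivalently, Durbin-Levinson gives phi_{kk} iteratively:
  phi_{11} = rho(1)
  phi_{kk} = [rho(k) - sum_{j=1..k-1} phi_{k-1,j} rho(k-j)]
            / [1 - sum_{j=1..k-1} phi_{k-1,j} rho(j)],
  phi_{k,j} = phi_{k-1,j} - phi_{kk} phi_{k-1,k-j},  j = 1..k-1.
Step k = 1:
  phi_11 = rho(1) = -0.6926.
Step k = 2:
  phi_22 = [rho(2) - phi_11 rho(1)] / [1 - phi_11 rho(1)] = [0.7461 - (-0.6926)(-0.6926)] / [1 - (-0.6926)(-0.6926)]
         = 0.26640524 / 0.52030524 = 0.512.
Therefore phi_{22} = 0.5120.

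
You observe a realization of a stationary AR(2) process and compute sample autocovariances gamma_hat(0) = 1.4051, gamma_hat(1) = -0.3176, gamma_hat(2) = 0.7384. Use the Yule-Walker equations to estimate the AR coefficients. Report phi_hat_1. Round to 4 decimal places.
\hat\phi_{1} = -0.1130

The Yule-Walker equations for an AR(p) process read, in matrix form,
  Gamma_p phi = r_p,   with   (Gamma_p)_{ij} = gamma(|i - j|),
                       (r_p)_i = gamma(i),   i,j = 1..p.
Substitute the sample gammas (Toeplitz matrix and right-hand side of size 2):
  Gamma_p = [[1.4051, -0.3176], [-0.3176, 1.4051]]
  r_p     = [-0.3176, 0.7384]
Written out:
  1.4051 phi_1 - 0.3176 phi_2 = -0.3176
  -0.3176 phi_1 + 1.4051 phi_2 = 0.7384
Solve by Cramer's rule:
  det = gamma(0)^2 - gamma(1)^2 = (1.4051)^2 - (-0.3176)^2 = 1.97430601 - 0.10086976 = 1.87343625
  phi_hat_1 = [gamma(1) gamma(0) - gamma(1) gamma(2)] / det = [(-0.3176)(1.4051) - (-0.3176)(0.7384)] / 1.87343625 = -0.21174392 / 1.87343625 = -0.113
  phi_hat_2 = [gamma(0) gamma(2) - gamma(1)^2] / det = [(1.4051)(0.7384) - (-0.3176)^2] / 1.87343625 = 0.93665608 / 1.87343625 = 0.5
So phi_hat = [-0.1130, 0.5000].
Therefore phi_hat_1 = -0.1130.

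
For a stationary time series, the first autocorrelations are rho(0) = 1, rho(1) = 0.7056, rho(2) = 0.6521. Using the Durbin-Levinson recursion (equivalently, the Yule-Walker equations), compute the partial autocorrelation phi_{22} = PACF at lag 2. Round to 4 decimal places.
\phi_{22} = 0.3071

The PACF at lag k is phi_{kk}, the last component of the solution
to the Yule-Walker system G_k phi = r_k where
  (G_k)_{ij} = rho(|i - j|), (r_k)_i = rho(i), i,j = 1..k.
Equivalently, Durbin-Levinson gives phi_{kk} iteratively:
  phi_{11} = rho(1)
  phi_{kk} = [rho(k) - sum_{j=1..k-1} phi_{k-1,j} rho(k-j)]
            / [1 - sum_{j=1..k-1} phi_{k-1,j} rho(j)],
  phi_{k,j} = phi_{k-1,j} - phi_{kk} phi_{k-1,k-j},  j = 1..k-1.
Step k = 1:
  phi_11 = rho(1) = 0.7056.
Step k = 2:
  phi_22 = [rho(2) - phi_11 rho(1)] / [1 - phi_11 rho(1)] = [0.6521 - (0.7056)(0.7056)] / [1 - (0.7056)(0.7056)]
         = 0.15422864 / 0.50212864 = 0.3071.
Therefore phi_{22} = 0.3071.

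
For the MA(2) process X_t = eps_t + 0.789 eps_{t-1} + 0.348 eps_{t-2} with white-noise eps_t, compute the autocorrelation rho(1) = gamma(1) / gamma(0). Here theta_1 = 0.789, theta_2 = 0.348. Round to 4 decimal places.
\rho(1) = 0.6100

For an MA(q) process with theta_0 = 1, the autocovariance is
  gamma(k) = sigma^2 * sum_{i=0..q-k} theta_i * theta_{i+k},
and rho(k) = gamma(k) / gamma(0). Sigma^2 cancels.
  numerator   = (1)*(0.789) + (0.789)*(0.348) = 1.063572.
  denominator = (1)^2 + (0.789)^2 + (0.348)^2 = 1.743625.
  rho(1) = 1.063572 / 1.743625 = 0.6100.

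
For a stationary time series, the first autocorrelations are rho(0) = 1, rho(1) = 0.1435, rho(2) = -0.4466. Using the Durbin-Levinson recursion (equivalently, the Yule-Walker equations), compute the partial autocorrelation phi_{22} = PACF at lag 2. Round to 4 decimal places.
\phi_{22} = -0.4770

The PACF at lag k is phi_{kk}, the last component of the solution
to the Yule-Walker system G_k phi = r_k where
  (G_k)_{ij} = rho(|i - j|), (r_k)_i = rho(i), i,j = 1..k.
Equivalently, Durbin-Levinson gives phi_{kk} iteratively:
  phi_{11} = rho(1)
  phi_{kk} = [rho(k) - sum_{j=1..k-1} phi_{k-1,j} rho(k-j)]
            / [1 - sum_{j=1..k-1} phi_{k-1,j} rho(j)],
  phi_{k,j} = phi_{k-1,j} - phi_{kk} phi_{k-1,k-j},  j = 1..k-1.
Step k = 1:
  phi_11 = rho(1) = 0.1435.
Step k = 2:
  phi_22 = [rho(2) - phi_11 rho(1)] / [1 - phi_11 rho(1)] = [-0.4466 - (0.1435)(0.1435)] / [1 - (0.1435)(0.1435)]
         = -0.46719225 / 0.97940775 = -0.477.
Therefore phi_{22} = -0.4770.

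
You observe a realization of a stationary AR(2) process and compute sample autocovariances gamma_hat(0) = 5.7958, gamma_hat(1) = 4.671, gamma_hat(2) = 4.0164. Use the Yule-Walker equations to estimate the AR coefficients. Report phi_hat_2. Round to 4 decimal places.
\hat\phi_{2} = 0.1240

The Yule-Walker equations for an AR(p) process read, in matrix form,
  Gamma_p phi = r_p,   with   (Gamma_p)_{ij} = gamma(|i - j|),
                       (r_p)_i = gamma(i),   i,j = 1..p.
Substitute the sample gammas (Toeplitz matrix and right-hand side of size 2):
  Gamma_p = [[5.7958, 4.671], [4.671, 5.7958]]
  r_p     = [4.671, 4.0164]
Written out:
  5.7958 phi_1 + 4.671 phi_2 = 4.671
  4.671 phi_1 + 5.7958 phi_2 = 4.0164
Solve by Cramer's rule:
  det = gamma(0)^2 - gamma(1)^2 = (5.7958)^2 - (4.671)^2 = 33.59129764 - 21.818241 = 11.77305664
  phi_hat_1 = [gamma(1) gamma(0) - gamma(1) gamma(2)] / det = [(4.671)(5.7958) - (4.671)(4.0164)] / 11.77305664 = 8.3115774 / 11.77305664 = 0.706
  phi_hat_2 = [gamma(0) gamma(2) - gamma(1)^2] / det = [(5.7958)(4.0164) - (4.671)^2] / 11.77305664 = 1.46001012 / 11.77305664 = 0.124
So phi_hat = [0.7060, 0.1240].
Therefore phi_hat_2 = 0.1240.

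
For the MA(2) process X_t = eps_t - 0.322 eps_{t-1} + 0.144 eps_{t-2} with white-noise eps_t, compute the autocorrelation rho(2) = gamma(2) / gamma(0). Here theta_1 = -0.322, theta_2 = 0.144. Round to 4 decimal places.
\rho(2) = 0.1281

For an MA(q) process with theta_0 = 1, the autocovariance is
  gamma(k) = sigma^2 * sum_{i=0..q-k} theta_i * theta_{i+k},
and rho(k) = gamma(k) / gamma(0). Sigma^2 cancels.
  numerator   = (1)*(0.144) = 0.144.
  denominator = (1)^2 + (-0.322)^2 + (0.144)^2 = 1.12442.
  rho(2) = 0.144 / 1.12442 = 0.1281.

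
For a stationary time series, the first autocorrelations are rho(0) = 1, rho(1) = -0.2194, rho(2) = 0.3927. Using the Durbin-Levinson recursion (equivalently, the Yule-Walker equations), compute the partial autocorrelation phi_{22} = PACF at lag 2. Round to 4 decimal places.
\phi_{22} = 0.3620

The PACF at lag k is phi_{kk}, the last component of the solution
to the Yule-Walker system G_k phi = r_k where
  (G_k)_{ij} = rho(|i - j|), (r_k)_i = rho(i), i,j = 1..k.
Equivalently, Durbin-Levinson gives phi_{kk} iteratively:
  phi_{11} = rho(1)
  phi_{kk} = [rho(k) - sum_{j=1..k-1} phi_{k-1,j} rho(k-j)]
            / [1 - sum_{j=1..k-1} phi_{k-1,j} rho(j)],
  phi_{k,j} = phi_{k-1,j} - phi_{kk} phi_{k-1,k-j},  j = 1..k-1.
Step k = 1:
  phi_11 = rho(1) = -0.2194.
Step k = 2:
  phi_22 = [rho(2) - phi_11 rho(1)] / [1 - phi_11 rho(1)] = [0.3927 - (-0.2194)(-0.2194)] / [1 - (-0.2194)(-0.2194)]
         = 0.34456364 / 0.95186364 = 0.362.
Therefore phi_{22} = 0.3620.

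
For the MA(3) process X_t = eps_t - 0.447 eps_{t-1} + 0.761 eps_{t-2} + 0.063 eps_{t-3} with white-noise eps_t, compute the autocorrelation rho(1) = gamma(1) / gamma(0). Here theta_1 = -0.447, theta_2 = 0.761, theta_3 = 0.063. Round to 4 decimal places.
\rho(1) = -0.4146

For an MA(q) process with theta_0 = 1, the autocovariance is
  gamma(k) = sigma^2 * sum_{i=0..q-k} theta_i * theta_{i+k},
and rho(k) = gamma(k) / gamma(0). Sigma^2 cancels.
  numerator   = (1)*(-0.447) + (-0.447)*(0.761) + (0.761)*(0.063) = -0.739224.
  denominator = (1)^2 + (-0.447)^2 + (0.761)^2 + (0.063)^2 = 1.782899.
  rho(1) = -0.739224 / 1.782899 = -0.4146.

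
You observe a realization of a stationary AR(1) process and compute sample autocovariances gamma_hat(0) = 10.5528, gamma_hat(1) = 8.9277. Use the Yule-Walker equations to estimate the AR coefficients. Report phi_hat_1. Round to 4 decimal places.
\hat\phi_{1} = 0.8460

The Yule-Walker equations for an AR(p) process read, in matrix form,
  Gamma_p phi = r_p,   with   (Gamma_p)_{ij} = gamma(|i - j|),
                       (r_p)_i = gamma(i),   i,j = 1..p.
Substitute the sample gammas (Toeplitz matrix and right-hand side of size 1):
  Gamma_p = [[10.5528]]
  r_p     = [8.9277]
With p = 1 this is the single equation gamma(0) phi_1 = gamma(1):
  phi_hat_1 = gamma(1) / gamma(0) = 8.9277 / 10.5528 = 0.8460.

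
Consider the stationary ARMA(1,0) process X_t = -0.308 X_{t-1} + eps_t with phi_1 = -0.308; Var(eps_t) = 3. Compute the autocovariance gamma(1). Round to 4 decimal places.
\gamma(1) = -1.0208

Multiply the model equation by X_{t-k} and take expectations. With theta_0 = psi_0 = 1 and psi_j the MA(infinity) weights, this gives
  gamma(k) - sum_i phi_i gamma(k-i) = c_k,
  c_k = sigma^2 * sum_{j=k..q} theta_j psi_{j-k}   (c_k = 0 for k > q),
using gamma(-m) = gamma(m).
Pure AR (q = 0): c_0 = sigma^2 = 3, c_k = 0 for k >= 1.
Equations for k = 0 and k = 1 (AR order 1):
  gamma(0) = phi_1 gamma(1) + c_0
  gamma(1) = phi_1 gamma(0) + c_1
Substituting the second into the first: gamma(0) (1 - phi_1^2) = c_0 + phi_1 c_1, so
  gamma(0) = c_0 / (1 - phi_1^2) = 3 / (1 - (-0.308)^2) = 3 / 0.905136 = 3.314419.
  gamma(1) = phi_1 gamma(0) = (-0.308)(3.314419) = -1.020841.
Therefore gamma(1) = -1.0208 (to 4 decimal places).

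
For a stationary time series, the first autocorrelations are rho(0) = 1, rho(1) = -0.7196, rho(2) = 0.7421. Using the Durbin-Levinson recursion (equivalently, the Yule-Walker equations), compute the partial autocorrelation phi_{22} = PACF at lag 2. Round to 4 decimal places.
\phi_{22} = 0.4651

The PACF at lag k is phi_{kk}, the last component of the solution
to the Yule-Walker system G_k phi = r_k where
  (G_k)_{ij} = rho(|i - j|), (r_k)_i = rho(i), i,j = 1..k.
Equivalently, Durbin-Levinson gives phi_{kk} iteratively:
  phi_{11} = rho(1)
  phi_{kk} = [rho(k) - sum_{j=1..k-1} phi_{k-1,j} rho(k-j)]
            / [1 - sum_{j=1..k-1} phi_{k-1,j} rho(j)],
  phi_{k,j} = phi_{k-1,j} - phi_{kk} phi_{k-1,k-j},  j = 1..k-1.
Step k = 1:
  phi_11 = rho(1) = -0.7196.
Step k = 2:
  phi_22 = [rho(2) - phi_11 rho(1)] / [1 - phi_11 rho(1)] = [0.7421 - (-0.7196)(-0.7196)] / [1 - (-0.7196)(-0.7196)]
         = 0.22427584 / 0.48217584 = 0.4651.
Therefore phi_{22} = 0.4651.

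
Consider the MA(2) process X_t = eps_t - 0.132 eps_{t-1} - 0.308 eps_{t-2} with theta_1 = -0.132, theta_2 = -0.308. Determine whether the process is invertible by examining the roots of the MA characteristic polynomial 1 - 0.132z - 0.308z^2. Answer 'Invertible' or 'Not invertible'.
\text{Invertible}

The MA(q) characteristic polynomial is P(z) = 1 - 0.132z - 0.308z^2.
Invertibility requires all roots to lie outside the unit circle, i.e. |z| > 1 for every root.
Set 1 + (-0.132) z + (-0.308) z^2 = 0, i.e. a z^2 + b z + c = 0 with a = -0.308, b = -0.132, c = 1.
Discriminant D = b^2 - 4ac = (-0.132)^2 - 4*(-0.308)*1 = 0.017424 - (-1.232) = 1.249424.
D >= 0, so the roots are real: z = (-b +/- sqrt(D)) / (2a) = (0.132 +/- 1.117776) / (-0.616).
  z_1 = (0.132 + 1.117776) / (-0.616) = -2.0289,   |z_1| = 2.0289.
  z_2 = (0.132 - 1.117776) / (-0.616) = 1.6003,   |z_2| = 1.6003.
Moduli of all roots: 2.0289, 1.6003.
All moduli strictly greater than 1? Yes.
Verdict: Invertible.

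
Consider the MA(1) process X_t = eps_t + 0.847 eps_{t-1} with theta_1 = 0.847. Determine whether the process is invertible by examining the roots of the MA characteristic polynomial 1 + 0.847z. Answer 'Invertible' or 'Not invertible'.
\text{Invertible}

The MA(q) characteristic polynomial is P(z) = 1 + 0.847z.
Invertibility requires all roots to lie outside the unit circle, i.e. |z| > 1 for every root.
This is linear in z: 1 + (0.847) z = 0  =>  z = -1/(0.847) = -1.180638,  |z| = 1.180638.
Moduli of all roots: 1.1806.
All moduli strictly greater than 1? Yes.
Verdict: Invertible.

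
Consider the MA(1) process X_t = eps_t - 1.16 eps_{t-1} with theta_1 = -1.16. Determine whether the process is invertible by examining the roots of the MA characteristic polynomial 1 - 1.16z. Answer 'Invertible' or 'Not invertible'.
\text{Not invertible}

The MA(q) characteristic polynomial is P(z) = 1 - 1.16z.
Invertibility requires all roots to lie outside the unit circle, i.e. |z| > 1 for every root.
This is linear in z: 1 + (-1.16) z = 0  =>  z = -1/(-1.16) = 0.862069,  |z| = 0.862069.
Moduli of all roots: 0.8621.
All moduli strictly greater than 1? No.
Verdict: Not invertible.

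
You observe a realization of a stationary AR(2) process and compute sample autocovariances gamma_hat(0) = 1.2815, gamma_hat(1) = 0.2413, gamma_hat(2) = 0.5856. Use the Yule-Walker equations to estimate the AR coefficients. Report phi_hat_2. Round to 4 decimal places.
\hat\phi_{2} = 0.4370

The Yule-Walker equations for an AR(p) process read, in matrix form,
  Gamma_p phi = r_p,   with   (Gamma_p)_{ij} = gamma(|i - j|),
                       (r_p)_i = gamma(i),   i,j = 1..p.
Substitute the sample gammas (Toeplitz matrix and right-hand side of size 2):
  Gamma_p = [[1.2815, 0.2413], [0.2413, 1.2815]]
  r_p     = [0.2413, 0.5856]
Written out:
  1.2815 phi_1 + 0.2413 phi_2 = 0.2413
  0.2413 phi_1 + 1.2815 phi_2 = 0.5856
Solve by Cramer's rule:
  det = gamma(0)^2 - gamma(1)^2 = (1.2815)^2 - (0.2413)^2 = 1.64224225 - 0.05822569 = 1.58401656
  phi_hat_1 = [gamma(1) gamma(0) - gamma(1) gamma(2)] / det = [(0.2413)(1.2815) - (0.2413)(0.5856)] / 1.58401656 = 0.16792067 / 1.58401656 = 0.106
  phi_hat_2 = [gamma(0) gamma(2) - gamma(1)^2] / det = [(1.2815)(0.5856) - (0.2413)^2] / 1.58401656 = 0.69222071 / 1.58401656 = 0.437
So phi_hat = [0.1060, 0.4370].
Therefore phi_hat_2 = 0.4370.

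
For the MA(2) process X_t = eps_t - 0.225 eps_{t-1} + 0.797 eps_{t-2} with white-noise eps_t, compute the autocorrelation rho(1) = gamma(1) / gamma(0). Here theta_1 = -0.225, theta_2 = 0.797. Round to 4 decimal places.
\rho(1) = -0.2398

For an MA(q) process with theta_0 = 1, the autocovariance is
  gamma(k) = sigma^2 * sum_{i=0..q-k} theta_i * theta_{i+k},
and rho(k) = gamma(k) / gamma(0). Sigma^2 cancels.
  numerator   = (1)*(-0.225) + (-0.225)*(0.797) = -0.404325.
  denominator = (1)^2 + (-0.225)^2 + (0.797)^2 = 1.685834.
  rho(1) = -0.404325 / 1.685834 = -0.2398.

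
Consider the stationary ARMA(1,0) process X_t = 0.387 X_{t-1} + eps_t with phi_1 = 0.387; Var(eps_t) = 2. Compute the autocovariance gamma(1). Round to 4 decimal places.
\gamma(1) = 0.9103

Multiply the model equation by X_{t-k} and take expectations. With theta_0 = psi_0 = 1 and psi_j the MA(infinity) weights, this gives
  gamma(k) - sum_i phi_i gamma(k-i) = c_k,
  c_k = sigma^2 * sum_{j=k..q} theta_j psi_{j-k}   (c_k = 0 for k > q),
using gamma(-m) = gamma(m).
Pure AR (q = 0): c_0 = sigma^2 = 2, c_k = 0 for k >= 1.
Equations for k = 0 and k = 1 (AR order 1):
  gamma(0) = phi_1 gamma(1) + c_0
  gamma(1) = phi_1 gamma(0) + c_1
Substituting the second into the first: gamma(0) (1 - phi_1^2) = c_0 + phi_1 c_1, so
  gamma(0) = c_0 / (1 - phi_1^2) = 2 / (1 - (0.387)^2) = 2 / 0.850231 = 2.352302.
  gamma(1) = phi_1 gamma(0) = (0.387)(2.352302) = 0.910341.
Therefore gamma(1) = 0.9103 (to 4 decimal places).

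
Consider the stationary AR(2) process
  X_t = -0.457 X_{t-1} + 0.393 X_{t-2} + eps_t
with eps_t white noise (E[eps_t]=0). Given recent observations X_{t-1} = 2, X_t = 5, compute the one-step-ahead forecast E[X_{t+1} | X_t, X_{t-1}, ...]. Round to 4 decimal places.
E[X_{t+1} \mid \mathcal F_t] = -1.4990

For an AR(p) model X_t = c + sum_i phi_i X_{t-i} + eps_t, the
one-step-ahead conditional mean is
  E[X_{t+1} | X_t, ...] = c + sum_i phi_i X_{t+1-i}.
Substitute known values:
  E[X_{t+1} | ...] = (-0.457) * (5) + (0.393) * (2)
                   = -1.4990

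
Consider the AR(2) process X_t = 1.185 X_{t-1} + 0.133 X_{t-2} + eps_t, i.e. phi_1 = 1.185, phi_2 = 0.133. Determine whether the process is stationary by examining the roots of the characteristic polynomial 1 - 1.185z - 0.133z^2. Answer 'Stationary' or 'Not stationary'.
\text{Not stationary}

The AR(p) characteristic polynomial is P(z) = 1 - 1.185z - 0.133z^2.
Stationarity requires all roots to lie outside the unit circle, i.e. |z| > 1 for every root.
Set 1 + (-1.185) z + (-0.133) z^2 = 0, i.e. a z^2 + b z + c = 0 with a = -0.133, b = -1.185, c = 1.
Discriminant D = b^2 - 4ac = (-1.185)^2 - 4*(-0.133)*1 = 1.404225 - (-0.532) = 1.936225.
D >= 0, so the roots are real: z = (-b +/- sqrt(D)) / (2a) = (1.185 +/- 1.391483) / (-0.266).
  z_1 = (1.185 + 1.391483) / (-0.266) = -9.686,   |z_1| = 9.686.
  z_2 = (1.185 - 1.391483) / (-0.266) = 0.7763,   |z_2| = 0.7763.
Moduli of all roots: 9.6860, 0.7763.
All moduli strictly greater than 1? No.
Verdict: Not stationary.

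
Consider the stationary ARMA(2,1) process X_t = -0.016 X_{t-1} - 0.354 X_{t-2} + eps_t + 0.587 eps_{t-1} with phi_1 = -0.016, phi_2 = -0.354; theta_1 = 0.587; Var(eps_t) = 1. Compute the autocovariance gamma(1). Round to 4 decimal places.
\gamma(1) = 0.4156

Multiply the model equation by X_{t-k} and take expectations. With theta_0 = psi_0 = 1 and psi_j the MA(infinity) weights, this gives
  gamma(k) - sum_i phi_i gamma(k-i) = c_k,
  c_k = sigma^2 * sum_{j=k..q} theta_j psi_{j-k}   (c_k = 0 for k > q),
using gamma(-m) = gamma(m).
psi-weights needed (psi_j = theta_j + sum_i phi_i psi_{j-i}):
  psi_1 = theta_1 + phi_1 = 0.587 + (-0.016) = 0.571
Right-hand sides:
  c_0 = sigma^2 (1 + theta_1 psi_1) = 1 * (1 + (0.587)(0.571)) = 1 * 1.335177 = 1.335177
  c_1 = sigma^2 theta_1 = 1 * (0.587) = 0.587
  c_2 = 0
Equations for k = 0, 1, 2 (AR order 2, c_2 = 0):
  (E0) gamma(0) = phi_1 gamma(1) + phi_2 gamma(2) + c_0
  (E1) gamma(1) = phi_1 gamma(0) + phi_2 gamma(1) + c_1
  (E2) gamma(2) = phi_1 gamma(1) + phi_2 gamma(0)
From (E1): gamma(1) = A gamma(0) + B with
  A = phi_1 / (1 - phi_2) = -0.016 / 1.354 = -0.011817,   B = c_1 / (1 - phi_2) = 0.587 / 1.354 = 0.43353.
Insert (E2) into (E0): gamma(0) (1 - phi_2^2) = phi_1 (1 + phi_2) gamma(1) + c_0.
  phi_1 (1 + phi_2) = (-0.016)(0.646) = -0.010336,   1 - phi_2^2 = 0.874684.
Replace gamma(1) by A gamma(0) + B and collect gamma(0):
  gamma(0) [0.874684 - (-0.010336)(-0.011817)] = (-0.010336)(0.43353) + 1.335177
  gamma(0) * 0.874562 = 1.330696
  gamma(0) = 1.330696 / 0.874562 = 1.521557.
  gamma(1) = A gamma(0) + B = (-0.011817)(1.521557) + (0.43353) = 0.41555.
Therefore gamma(1) = 0.4156 (to 4 decimal places).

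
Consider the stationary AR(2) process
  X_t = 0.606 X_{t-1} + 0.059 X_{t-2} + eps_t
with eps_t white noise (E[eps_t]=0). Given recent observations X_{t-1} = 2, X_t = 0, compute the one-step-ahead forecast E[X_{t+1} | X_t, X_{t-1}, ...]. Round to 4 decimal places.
E[X_{t+1} \mid \mathcal F_t] = 0.1180

For an AR(p) model X_t = c + sum_i phi_i X_{t-i} + eps_t, the
one-step-ahead conditional mean is
  E[X_{t+1} | X_t, ...] = c + sum_i phi_i X_{t+1-i}.
Substitute known values:
  E[X_{t+1} | ...] = (0.606) * (0) + (0.059) * (2)
                   = 0.1180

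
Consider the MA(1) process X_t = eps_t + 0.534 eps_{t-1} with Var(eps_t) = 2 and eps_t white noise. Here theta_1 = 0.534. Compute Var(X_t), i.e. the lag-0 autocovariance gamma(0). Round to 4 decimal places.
\gamma(0) = 2.5703

For an MA(q) process X_t = eps_t + sum_i theta_i eps_{t-i} with
Var(eps_t) = sigma^2, the variance is
  gamma(0) = sigma^2 * (1 + sum_i theta_i^2).
  sum_i theta_i^2 = (0.534)^2 = 0.285156.
  gamma(0) = 2 * (1 + 0.285156) = 2 * 1.285156 = 2.570312, which rounds to 2.5703.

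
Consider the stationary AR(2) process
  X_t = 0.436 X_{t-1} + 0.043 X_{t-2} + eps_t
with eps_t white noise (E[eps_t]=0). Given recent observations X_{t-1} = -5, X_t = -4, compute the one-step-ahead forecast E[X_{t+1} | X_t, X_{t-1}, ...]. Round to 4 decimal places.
E[X_{t+1} \mid \mathcal F_t] = -1.9590

For an AR(p) model X_t = c + sum_i phi_i X_{t-i} + eps_t, the
one-step-ahead conditional mean is
  E[X_{t+1} | X_t, ...] = c + sum_i phi_i X_{t+1-i}.
Substitute known values:
  E[X_{t+1} | ...] = (0.436) * (-4) + (0.043) * (-5)
                   = -1.9590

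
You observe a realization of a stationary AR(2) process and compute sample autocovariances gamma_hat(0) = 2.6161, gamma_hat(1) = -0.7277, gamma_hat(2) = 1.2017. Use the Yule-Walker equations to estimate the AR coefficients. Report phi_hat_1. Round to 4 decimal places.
\hat\phi_{1} = -0.1630

The Yule-Walker equations for an AR(p) process read, in matrix form,
  Gamma_p phi = r_p,   with   (Gamma_p)_{ij} = gamma(|i - j|),
                       (r_p)_i = gamma(i),   i,j = 1..p.
Substitute the sample gammas (Toeplitz matrix and right-hand side of size 2):
  Gamma_p = [[2.6161, -0.7277], [-0.7277, 2.6161]]
  r_p     = [-0.7277, 1.2017]
Written out:
  2.6161 phi_1 - 0.7277 phi_2 = -0.7277
  -0.7277 phi_1 + 2.6161 phi_2 = 1.2017
Solve by Cramer's rule:
  det = gamma(0)^2 - gamma(1)^2 = (2.6161)^2 - (-0.7277)^2 = 6.84397921 - 0.52954729 = 6.31443192
  phi_hat_1 = [gamma(1) gamma(0) - gamma(1) gamma(2)] / det = [(-0.7277)(2.6161) - (-0.7277)(1.2017)] / 6.31443192 = -1.02925888 / 6.31443192 = -0.163
  phi_hat_2 = [gamma(0) gamma(2) - gamma(1)^2] / det = [(2.6161)(1.2017) - (-0.7277)^2] / 6.31443192 = 2.61422008 / 6.31443192 = 0.414
So phi_hat = [-0.1630, 0.4140].
Therefore phi_hat_1 = -0.1630.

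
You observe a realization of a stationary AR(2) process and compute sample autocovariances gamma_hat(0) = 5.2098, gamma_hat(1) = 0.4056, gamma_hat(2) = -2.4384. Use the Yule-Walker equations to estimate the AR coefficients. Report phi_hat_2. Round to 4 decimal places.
\hat\phi_{2} = -0.4770

The Yule-Walker equations for an AR(p) process read, in matrix form,
  Gamma_p phi = r_p,   with   (Gamma_p)_{ij} = gamma(|i - j|),
                       (r_p)_i = gamma(i),   i,j = 1..p.
Substitute the sample gammas (Toeplitz matrix and right-hand side of size 2):
  Gamma_p = [[5.2098, 0.4056], [0.4056, 5.2098]]
  r_p     = [0.4056, -2.4384]
Written out:
  5.2098 phi_1 + 0.4056 phi_2 = 0.4056
  0.4056 phi_1 + 5.2098 phi_2 = -2.4384
Solve by Cramer's rule:
  det = gamma(0)^2 - gamma(1)^2 = (5.2098)^2 - (0.4056)^2 = 27.14201604 - 0.16451136 = 26.97750468
  phi_hat_1 = [gamma(1) gamma(0) - gamma(1) gamma(2)] / det = [(0.4056)(5.2098) - (0.4056)(-2.4384)] / 26.97750468 = 3.10210992 / 26.97750468 = 0.115
  phi_hat_2 = [gamma(0) gamma(2) - gamma(1)^2] / det = [(5.2098)(-2.4384) - (0.4056)^2] / 26.97750468 = -12.86808768 / 26.97750468 = -0.477
So phi_hat = [0.1150, -0.4770].
Therefore phi_hat_2 = -0.4770.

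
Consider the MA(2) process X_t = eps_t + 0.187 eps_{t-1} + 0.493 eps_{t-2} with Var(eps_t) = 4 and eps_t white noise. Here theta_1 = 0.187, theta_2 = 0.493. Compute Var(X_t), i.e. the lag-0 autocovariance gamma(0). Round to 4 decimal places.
\gamma(0) = 5.1121

For an MA(q) process X_t = eps_t + sum_i theta_i eps_{t-i} with
Var(eps_t) = sigma^2, the variance is
  gamma(0) = sigma^2 * (1 + sum_i theta_i^2).
  sum_i theta_i^2 = (0.187)^2 + (0.493)^2 = 0.034969 + 0.243049 = 0.278018.
  gamma(0) = 4 * (1 + 0.278018) = 4 * 1.278018 = 5.112072, which rounds to 5.1121.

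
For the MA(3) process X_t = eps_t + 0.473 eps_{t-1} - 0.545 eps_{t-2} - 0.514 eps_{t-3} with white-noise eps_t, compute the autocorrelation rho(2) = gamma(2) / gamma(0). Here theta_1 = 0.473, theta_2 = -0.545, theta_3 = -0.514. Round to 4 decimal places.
\rho(2) = -0.4415

For an MA(q) process with theta_0 = 1, the autocovariance is
  gamma(k) = sigma^2 * sum_{i=0..q-k} theta_i * theta_{i+k},
and rho(k) = gamma(k) / gamma(0). Sigma^2 cancels.
  numerator   = (1)*(-0.545) + (0.473)*(-0.514) = -0.788122.
  denominator = (1)^2 + (0.473)^2 + (-0.545)^2 + (-0.514)^2 = 1.78495.
  rho(2) = -0.788122 / 1.78495 = -0.4415.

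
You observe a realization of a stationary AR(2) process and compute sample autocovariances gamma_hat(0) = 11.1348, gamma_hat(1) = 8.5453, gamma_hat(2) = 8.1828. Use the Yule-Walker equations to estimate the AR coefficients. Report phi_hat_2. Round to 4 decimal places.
\hat\phi_{2} = 0.3550

The Yule-Walker equations for an AR(p) process read, in matrix form,
  Gamma_p phi = r_p,   with   (Gamma_p)_{ij} = gamma(|i - j|),
                       (r_p)_i = gamma(i),   i,j = 1..p.
Substitute the sample gammas (Toeplitz matrix and right-hand side of size 2):
  Gamma_p = [[11.1348, 8.5453], [8.5453, 11.1348]]
  r_p     = [8.5453, 8.1828]
Written out:
  11.1348 phi_1 + 8.5453 phi_2 = 8.5453
  8.5453 phi_1 + 11.1348 phi_2 = 8.1828
Solve by Cramer's rule:
  det = gamma(0)^2 - gamma(1)^2 = (11.1348)^2 - (8.5453)^2 = 123.98377104 - 73.02215209 = 50.96161895
  phi_hat_1 = [gamma(1) gamma(0) - gamma(1) gamma(2)] / det = [(8.5453)(11.1348) - (8.5453)(8.1828)] / 50.96161895 = 25.2257256 / 50.96161895 = 0.495
  phi_hat_2 = [gamma(0) gamma(2) - gamma(1)^2] / det = [(11.1348)(8.1828) - (8.5453)^2] / 50.96161895 = 18.09168935 / 50.96161895 = 0.355
So phi_hat = [0.4950, 0.3550].
Therefore phi_hat_2 = 0.3550.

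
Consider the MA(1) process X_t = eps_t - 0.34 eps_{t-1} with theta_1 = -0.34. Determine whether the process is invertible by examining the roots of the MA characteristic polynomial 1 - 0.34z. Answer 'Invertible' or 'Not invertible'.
\text{Invertible}

The MA(q) characteristic polynomial is P(z) = 1 - 0.34z.
Invertibility requires all roots to lie outside the unit circle, i.e. |z| > 1 for every root.
This is linear in z: 1 + (-0.34) z = 0  =>  z = -1/(-0.34) = 2.941176,  |z| = 2.941176.
Moduli of all roots: 2.9412.
All moduli strictly greater than 1? Yes.
Verdict: Invertible.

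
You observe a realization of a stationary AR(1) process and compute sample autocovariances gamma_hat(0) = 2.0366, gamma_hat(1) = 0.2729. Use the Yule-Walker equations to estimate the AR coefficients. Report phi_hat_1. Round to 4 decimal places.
\hat\phi_{1} = 0.1340

The Yule-Walker equations for an AR(p) process read, in matrix form,
  Gamma_p phi = r_p,   with   (Gamma_p)_{ij} = gamma(|i - j|),
                       (r_p)_i = gamma(i),   i,j = 1..p.
Substitute the sample gammas (Toeplitz matrix and right-hand side of size 1):
  Gamma_p = [[2.0366]]
  r_p     = [0.2729]
With p = 1 this is the single equation gamma(0) phi_1 = gamma(1):
  phi_hat_1 = gamma(1) / gamma(0) = 0.2729 / 2.0366 = 0.1340.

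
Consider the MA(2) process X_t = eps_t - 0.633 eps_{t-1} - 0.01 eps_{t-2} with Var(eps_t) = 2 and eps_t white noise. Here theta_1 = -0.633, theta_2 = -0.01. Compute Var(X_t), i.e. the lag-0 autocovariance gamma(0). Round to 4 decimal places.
\gamma(0) = 2.8016

For an MA(q) process X_t = eps_t + sum_i theta_i eps_{t-i} with
Var(eps_t) = sigma^2, the variance is
  gamma(0) = sigma^2 * (1 + sum_i theta_i^2).
  sum_i theta_i^2 = (-0.633)^2 + (-0.01)^2 = 0.400689 + 0.0001 = 0.400789.
  gamma(0) = 2 * (1 + 0.400789) = 2 * 1.400789 = 2.801578, which rounds to 2.8016.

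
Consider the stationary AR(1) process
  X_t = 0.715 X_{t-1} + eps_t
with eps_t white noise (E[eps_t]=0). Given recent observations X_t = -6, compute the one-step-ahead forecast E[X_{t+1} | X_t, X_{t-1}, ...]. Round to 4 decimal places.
E[X_{t+1} \mid \mathcal F_t] = -4.2900

For an AR(p) model X_t = c + sum_i phi_i X_{t-i} + eps_t, the
one-step-ahead conditional mean is
  E[X_{t+1} | X_t, ...] = c + sum_i phi_i X_{t+1-i}.
Substitute known values:
  E[X_{t+1} | ...] = (0.715) * (-6)
                   = -4.2900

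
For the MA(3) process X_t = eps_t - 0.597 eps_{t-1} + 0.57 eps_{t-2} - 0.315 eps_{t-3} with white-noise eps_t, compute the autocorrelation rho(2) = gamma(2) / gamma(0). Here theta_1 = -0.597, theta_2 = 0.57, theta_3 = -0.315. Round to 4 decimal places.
\rho(2) = 0.4257

For an MA(q) process with theta_0 = 1, the autocovariance is
  gamma(k) = sigma^2 * sum_{i=0..q-k} theta_i * theta_{i+k},
and rho(k) = gamma(k) / gamma(0). Sigma^2 cancels.
  numerator   = (1)*(0.57) + (-0.597)*(-0.315) = 0.758055.
  denominator = (1)^2 + (-0.597)^2 + (0.57)^2 + (-0.315)^2 = 1.780534.
  rho(2) = 0.758055 / 1.780534 = 0.4257.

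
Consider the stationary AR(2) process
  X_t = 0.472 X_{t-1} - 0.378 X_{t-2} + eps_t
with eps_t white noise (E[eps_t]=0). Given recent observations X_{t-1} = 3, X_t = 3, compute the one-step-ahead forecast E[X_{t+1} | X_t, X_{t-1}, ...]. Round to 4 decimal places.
E[X_{t+1} \mid \mathcal F_t] = 0.2820

For an AR(p) model X_t = c + sum_i phi_i X_{t-i} + eps_t, the
one-step-ahead conditional mean is
  E[X_{t+1} | X_t, ...] = c + sum_i phi_i X_{t+1-i}.
Substitute known values:
  E[X_{t+1} | ...] = (0.472) * (3) + (-0.378) * (3)
                   = 0.2820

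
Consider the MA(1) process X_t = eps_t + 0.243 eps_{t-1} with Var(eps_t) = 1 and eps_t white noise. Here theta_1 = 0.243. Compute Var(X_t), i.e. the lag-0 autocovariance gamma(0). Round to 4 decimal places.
\gamma(0) = 1.0590

For an MA(q) process X_t = eps_t + sum_i theta_i eps_{t-i} with
Var(eps_t) = sigma^2, the variance is
  gamma(0) = sigma^2 * (1 + sum_i theta_i^2).
  sum_i theta_i^2 = (0.243)^2 = 0.059049.
  gamma(0) = 1 * (1 + 0.059049) = 1 * 1.059049 = 1.059049, which rounds to 1.0590.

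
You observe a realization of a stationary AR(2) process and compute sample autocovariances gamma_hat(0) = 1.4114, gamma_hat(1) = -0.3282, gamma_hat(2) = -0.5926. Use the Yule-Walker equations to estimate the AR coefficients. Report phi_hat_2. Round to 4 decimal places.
\hat\phi_{2} = -0.5010

The Yule-Walker equations for an AR(p) process read, in matrix form,
  Gamma_p phi = r_p,   with   (Gamma_p)_{ij} = gamma(|i - j|),
                       (r_p)_i = gamma(i),   i,j = 1..p.
Substitute the sample gammas (Toeplitz matrix and right-hand side of size 2):
  Gamma_p = [[1.4114, -0.3282], [-0.3282, 1.4114]]
  r_p     = [-0.3282, -0.5926]
Written out:
  1.4114 phi_1 - 0.3282 phi_2 = -0.3282
  -0.3282 phi_1 + 1.4114 phi_2 = -0.5926
Solve by Cramer's rule:
  det = gamma(0)^2 - gamma(1)^2 = (1.4114)^2 - (-0.3282)^2 = 1.99204996 - 0.10771524 = 1.88433472
  phi_hat_1 = [gamma(1) gamma(0) - gamma(1) gamma(2)] / det = [(-0.3282)(1.4114) - (-0.3282)(-0.5926)] / 1.88433472 = -0.6577128 / 1.88433472 = -0.349
  phi_hat_2 = [gamma(0) gamma(2) - gamma(1)^2] / det = [(1.4114)(-0.5926) - (-0.3282)^2] / 1.88433472 = -0.94411088 / 1.88433472 = -0.501
So phi_hat = [-0.3490, -0.5010].
Therefore phi_hat_2 = -0.5010.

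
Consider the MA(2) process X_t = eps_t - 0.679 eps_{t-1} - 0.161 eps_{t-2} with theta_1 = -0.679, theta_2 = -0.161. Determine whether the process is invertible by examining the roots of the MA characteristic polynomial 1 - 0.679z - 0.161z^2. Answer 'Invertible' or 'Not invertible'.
\text{Invertible}

The MA(q) characteristic polynomial is P(z) = 1 - 0.679z - 0.161z^2.
Invertibility requires all roots to lie outside the unit circle, i.e. |z| > 1 for every root.
Set 1 + (-0.679) z + (-0.161) z^2 = 0, i.e. a z^2 + b z + c = 0 with a = -0.161, b = -0.679, c = 1.
Discriminant D = b^2 - 4ac = (-0.679)^2 - 4*(-0.161)*1 = 0.461041 - (-0.644) = 1.105041.
D >= 0, so the roots are real: z = (-b +/- sqrt(D)) / (2a) = (0.679 +/- 1.051209) / (-0.322).
  z_1 = (0.679 + 1.051209) / (-0.322) = -5.3733,   |z_1| = 5.3733.
  z_2 = (0.679 - 1.051209) / (-0.322) = 1.1559,   |z_2| = 1.1559.
Moduli of all roots: 5.3733, 1.1559.
All moduli strictly greater than 1? Yes.
Verdict: Invertible.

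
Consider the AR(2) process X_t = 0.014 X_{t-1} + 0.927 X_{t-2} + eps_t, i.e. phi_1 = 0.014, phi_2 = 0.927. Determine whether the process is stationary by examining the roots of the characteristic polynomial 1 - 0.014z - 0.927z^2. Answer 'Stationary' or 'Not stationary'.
\text{Stationary}

The AR(p) characteristic polynomial is P(z) = 1 - 0.014z - 0.927z^2.
Stationarity requires all roots to lie outside the unit circle, i.e. |z| > 1 for every root.
Set 1 + (-0.014) z + (-0.927) z^2 = 0, i.e. a z^2 + b z + c = 0 with a = -0.927, b = -0.014, c = 1.
Discriminant D = b^2 - 4ac = (-0.014)^2 - 4*(-0.927)*1 = 0.000196 - (-3.708) = 3.708196.
D >= 0, so the roots are real: z = (-b +/- sqrt(D)) / (2a) = (0.014 +/- 1.925668) / (-1.854).
  z_1 = (0.014 + 1.925668) / (-1.854) = -1.0462,   |z_1| = 1.0462.
  z_2 = (0.014 - 1.925668) / (-1.854) = 1.0311,   |z_2| = 1.0311.
Moduli of all roots: 1.0462, 1.0311.
All moduli strictly greater than 1? Yes.
Verdict: Stationary.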